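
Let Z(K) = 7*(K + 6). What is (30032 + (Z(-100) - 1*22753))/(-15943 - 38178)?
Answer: -6621/54121 ≈ -0.12234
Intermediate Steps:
Z(K) = 42 + 7*K (Z(K) = 7*(6 + K) = 42 + 7*K)
(30032 + (Z(-100) - 1*22753))/(-15943 - 38178) = (30032 + ((42 + 7*(-100)) - 1*22753))/(-15943 - 38178) = (30032 + ((42 - 700) - 22753))/(-54121) = (30032 + (-658 - 22753))*(-1/54121) = (30032 - 23411)*(-1/54121) = 6621*(-1/54121) = -6621/54121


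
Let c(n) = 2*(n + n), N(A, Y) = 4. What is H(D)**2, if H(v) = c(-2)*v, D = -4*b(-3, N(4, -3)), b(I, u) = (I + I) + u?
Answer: 4096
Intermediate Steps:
c(n) = 4*n (c(n) = 2*(2*n) = 4*n)
b(I, u) = u + 2*I (b(I, u) = 2*I + u = u + 2*I)
D = 8 (D = -4*(4 + 2*(-3)) = -4*(4 - 6) = -4*(-2) = 8)
H(v) = -8*v (H(v) = (4*(-2))*v = -8*v)
H(D)**2 = (-8*8)**2 = (-64)**2 = 4096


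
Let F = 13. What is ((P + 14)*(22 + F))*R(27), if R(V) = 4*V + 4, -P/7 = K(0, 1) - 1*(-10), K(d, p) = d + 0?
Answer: -219520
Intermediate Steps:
K(d, p) = d
P = -70 (P = -7*(0 - 1*(-10)) = -7*(0 + 10) = -7*10 = -70)
R(V) = 4 + 4*V
((P + 14)*(22 + F))*R(27) = ((-70 + 14)*(22 + 13))*(4 + 4*27) = (-56*35)*(4 + 108) = -1960*112 = -219520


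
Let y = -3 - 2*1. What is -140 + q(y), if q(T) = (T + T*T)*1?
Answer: -120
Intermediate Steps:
y = -5 (y = -3 - 2 = -5)
q(T) = T + T² (q(T) = (T + T²)*1 = T + T²)
-140 + q(y) = -140 - 5*(1 - 5) = -140 - 5*(-4) = -140 + 20 = -120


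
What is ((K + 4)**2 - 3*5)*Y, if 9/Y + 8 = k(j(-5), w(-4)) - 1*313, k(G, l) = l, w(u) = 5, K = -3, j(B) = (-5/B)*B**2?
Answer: 63/158 ≈ 0.39873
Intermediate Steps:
j(B) = -5*B
Y = -9/316 (Y = 9/(-8 + (5 - 1*313)) = 9/(-8 + (5 - 313)) = 9/(-8 - 308) = 9/(-316) = 9*(-1/316) = -9/316 ≈ -0.028481)
((K + 4)**2 - 3*5)*Y = ((-3 + 4)**2 - 3*5)*(-9/316) = (1**2 - 15)*(-9/316) = (1 - 15)*(-9/316) = -14*(-9/316) = 63/158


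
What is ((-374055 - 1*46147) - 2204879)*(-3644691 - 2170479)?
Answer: 15265292278770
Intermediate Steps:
((-374055 - 1*46147) - 2204879)*(-3644691 - 2170479) = ((-374055 - 46147) - 2204879)*(-5815170) = (-420202 - 2204879)*(-5815170) = -2625081*(-5815170) = 15265292278770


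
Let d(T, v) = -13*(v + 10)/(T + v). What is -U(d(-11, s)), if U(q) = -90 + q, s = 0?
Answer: 860/11 ≈ 78.182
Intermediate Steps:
d(T, v) = -13*(10 + v)/(T + v)
-U(d(-11, s)) = -(-90 + 13*(-10 - 1*0)/(-11 + 0)) = -(-90 + 13*(-10 + 0)/(-11)) = -(-90 + 13*(-1/11)*(-10)) = -(-90 + 130/11) = -1*(-860/11) = 860/11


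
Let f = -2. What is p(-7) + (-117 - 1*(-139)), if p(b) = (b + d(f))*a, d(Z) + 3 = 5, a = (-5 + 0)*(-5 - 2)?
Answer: -153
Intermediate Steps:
a = 35 (a = -5*(-7) = 35)
d(Z) = 2 (d(Z) = -3 + 5 = 2)
p(b) = 70 + 35*b (p(b) = (b + 2)*35 = (2 + b)*35 = 70 + 35*b)
p(-7) + (-117 - 1*(-139)) = (70 + 35*(-7)) + (-117 - 1*(-139)) = (70 - 245) + (-117 + 139) = -175 + 22 = -153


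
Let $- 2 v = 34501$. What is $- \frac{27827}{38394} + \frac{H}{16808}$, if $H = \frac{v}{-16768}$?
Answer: $- \frac{7842003194191}{10820832270336} \approx -0.72471$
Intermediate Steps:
$v = - \frac{34501}{2}$ ($v = \left(- \frac{1}{2}\right) 34501 = - \frac{34501}{2} \approx -17251.0$)
$H = \frac{34501}{33536}$ ($H = - \frac{34501}{2 \left(-16768\right)} = \left(- \frac{34501}{2}\right) \left(- \frac{1}{16768}\right) = \frac{34501}{33536} \approx 1.0288$)
$- \frac{27827}{38394} + \frac{H}{16808} = - \frac{27827}{38394} + \frac{34501}{33536 \cdot 16808} = \left(-27827\right) \frac{1}{38394} + \frac{34501}{33536} \cdot \frac{1}{16808} = - \frac{27827}{38394} + \frac{34501}{563673088} = - \frac{7842003194191}{10820832270336}$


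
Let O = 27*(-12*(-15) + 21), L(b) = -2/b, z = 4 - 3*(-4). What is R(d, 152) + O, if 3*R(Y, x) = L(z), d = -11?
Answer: 130247/24 ≈ 5427.0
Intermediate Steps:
z = 16 (z = 4 + 12 = 16)
R(Y, x) = -1/24 (R(Y, x) = (-2/16)/3 = (-2*1/16)/3 = (1/3)*(-1/8) = -1/24)
O = 5427 (O = 27*(180 + 21) = 27*201 = 5427)
R(d, 152) + O = -1/24 + 5427 = 130247/24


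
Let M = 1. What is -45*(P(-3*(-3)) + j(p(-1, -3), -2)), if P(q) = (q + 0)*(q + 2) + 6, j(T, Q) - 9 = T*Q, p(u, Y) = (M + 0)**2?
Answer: -5040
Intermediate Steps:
p(u, Y) = 1 (p(u, Y) = (1 + 0)**2 = 1**2 = 1)
j(T, Q) = 9 + Q*T (j(T, Q) = 9 + T*Q = 9 + Q*T)
P(q) = 6 + q*(2 + q) (P(q) = q*(2 + q) + 6 = 6 + q*(2 + q))
-45*(P(-3*(-3)) + j(p(-1, -3), -2)) = -45*((6 + (-3*(-3))**2 + 2*(-3*(-3))) + (9 - 2*1)) = -45*((6 + 9**2 + 2*9) + (9 - 2)) = -45*((6 + 81 + 18) + 7) = -45*(105 + 7) = -45*112 = -5040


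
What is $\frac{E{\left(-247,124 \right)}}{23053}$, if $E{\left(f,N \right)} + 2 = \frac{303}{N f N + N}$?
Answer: $- \frac{2531933}{29183161548} \approx -8.676 \cdot 10^{-5}$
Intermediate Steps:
$E{\left(f,N \right)} = -2 + \frac{303}{N + f N^{2}}$ ($E{\left(f,N \right)} = -2 + \frac{303}{N f N + N} = -2 + \frac{303}{f N^{2} + N} = -2 + \frac{303}{N + f N^{2}}$)
$\frac{E{\left(-247,124 \right)}}{23053} = \frac{\frac{1}{124} \frac{1}{1 + 124 \left(-247\right)} \left(303 - 248 - - 494 \cdot 124^{2}\right)}{23053} = \frac{303 - 248 - \left(-494\right) 15376}{124 \left(1 - 30628\right)} \frac{1}{23053} = \frac{303 - 248 + 7595744}{124 \left(-30627\right)} \frac{1}{23053} = \frac{1}{124} \left(- \frac{1}{30627}\right) 7595799 \cdot \frac{1}{23053} = \left(- \frac{2531933}{1265916}\right) \frac{1}{23053} = - \frac{2531933}{29183161548}$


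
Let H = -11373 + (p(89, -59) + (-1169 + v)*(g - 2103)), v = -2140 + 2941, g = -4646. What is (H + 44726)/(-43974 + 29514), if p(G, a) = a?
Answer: -1258463/7230 ≈ -174.06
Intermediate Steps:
v = 801
H = 2472200 (H = -11373 + (-59 + (-1169 + 801)*(-4646 - 2103)) = -11373 + (-59 - 368*(-6749)) = -11373 + (-59 + 2483632) = -11373 + 2483573 = 2472200)
(H + 44726)/(-43974 + 29514) = (2472200 + 44726)/(-43974 + 29514) = 2516926/(-14460) = 2516926*(-1/14460) = -1258463/7230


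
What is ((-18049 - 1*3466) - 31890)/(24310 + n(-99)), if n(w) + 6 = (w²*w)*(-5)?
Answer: -53405/4875799 ≈ -0.010953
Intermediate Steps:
n(w) = -6 - 5*w³ (n(w) = -6 + (w²*w)*(-5) = -6 + w³*(-5) = -6 - 5*w³)
((-18049 - 1*3466) - 31890)/(24310 + n(-99)) = ((-18049 - 1*3466) - 31890)/(24310 + (-6 - 5*(-99)³)) = ((-18049 - 3466) - 31890)/(24310 + (-6 - 5*(-970299))) = (-21515 - 31890)/(24310 + (-6 + 4851495)) = -53405/(24310 + 4851489) = -53405/4875799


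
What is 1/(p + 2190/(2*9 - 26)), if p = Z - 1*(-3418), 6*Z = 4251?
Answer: 4/15411 ≈ 0.00025955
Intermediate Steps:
Z = 1417/2 (Z = (1/6)*4251 = 1417/2 ≈ 708.50)
p = 8253/2 (p = 1417/2 - 1*(-3418) = 1417/2 + 3418 = 8253/2 ≈ 4126.5)
1/(p + 2190/(2*9 - 26)) = 1/(8253/2 + 2190/(2*9 - 26)) = 1/(8253/2 + 2190/(18 - 26)) = 1/(8253/2 + 2190/(-8)) = 1/(8253/2 + 2190*(-1/8)) = 1/(8253/2 - 1095/4) = 1/(15411/4) = 4/15411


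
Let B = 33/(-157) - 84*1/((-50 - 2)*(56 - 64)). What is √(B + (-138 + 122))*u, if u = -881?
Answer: -881*I*√1093882114/8164 ≈ -3569.1*I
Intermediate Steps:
B = -6729/16328 (B = 33*(-1/157) - 84/((-8*(-52))) = -33/157 - 84/416 = -33/157 - 84*1/416 = -33/157 - 21/104 = -6729/16328 ≈ -0.41211)
√(B + (-138 + 122))*u = √(-6729/16328 + (-138 + 122))*(-881) = √(-6729/16328 - 16)*(-881) = √(-267977/16328)*(-881) = (I*√1093882114/8164)*(-881) = -881*I*√1093882114/8164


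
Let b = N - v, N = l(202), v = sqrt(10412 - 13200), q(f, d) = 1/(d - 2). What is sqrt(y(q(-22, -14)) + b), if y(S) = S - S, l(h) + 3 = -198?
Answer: sqrt(-201 - 2*I*sqrt(697)) ≈ 1.8466 - 14.297*I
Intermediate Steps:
l(h) = -201 (l(h) = -3 - 198 = -201)
q(f, d) = 1/(-2 + d)
v = 2*I*sqrt(697) (v = sqrt(-2788) = 2*I*sqrt(697) ≈ 52.802*I)
y(S) = 0
N = -201
b = -201 - 2*I*sqrt(697) ≈ -201.0 - 52.802*I
sqrt(y(q(-22, -14)) + b) = sqrt(0 + (-201 - 2*I*sqrt(697))) = sqrt(-201 - 2*I*sqrt(697))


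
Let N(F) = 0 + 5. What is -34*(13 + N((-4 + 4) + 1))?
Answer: -612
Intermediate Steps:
N(F) = 5
-34*(13 + N((-4 + 4) + 1)) = -34*(13 + 5) = -34*18 = -612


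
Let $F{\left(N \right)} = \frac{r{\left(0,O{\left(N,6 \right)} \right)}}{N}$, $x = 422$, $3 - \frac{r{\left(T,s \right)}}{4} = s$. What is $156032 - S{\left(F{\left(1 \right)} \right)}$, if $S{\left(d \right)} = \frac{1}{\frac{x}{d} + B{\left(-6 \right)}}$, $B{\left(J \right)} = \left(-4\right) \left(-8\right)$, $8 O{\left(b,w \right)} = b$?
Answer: $\frac{246530537}{1580} \approx 1.5603 \cdot 10^{5}$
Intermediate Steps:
$O{\left(b,w \right)} = \frac{b}{8}$
$r{\left(T,s \right)} = 12 - 4 s$
$B{\left(J \right)} = 32$
$F{\left(N \right)} = \frac{12 - \frac{N}{2}}{N}$ ($F{\left(N \right)} = \frac{12 - 4 \frac{N}{8}}{N} = \frac{12 - \frac{N}{2}}{N}$)
$S{\left(d \right)} = \frac{1}{32 + \frac{422}{d}}$ ($S{\left(d \right)} = \frac{1}{\frac{422}{d} + 32} = \frac{1}{32 + \frac{422}{d}}$)
$156032 - S{\left(F{\left(1 \right)} \right)} = 156032 - \frac{\frac{1}{2} \cdot 1^{-1} \left(24 - 1\right)}{2 \left(211 + 16 \frac{24 - 1}{2 \cdot 1}\right)} = 156032 - \frac{\frac{1}{2} \cdot 1 \left(24 - 1\right)}{2 \left(211 + 16 \cdot \frac{1}{2} \cdot 1 \left(24 - 1\right)\right)} = 156032 - \frac{\frac{1}{2} \cdot 1 \cdot 23}{2 \left(211 + 16 \cdot \frac{1}{2} \cdot 1 \cdot 23\right)} = 156032 - \frac{1}{2} \cdot \frac{23}{2} \frac{1}{211 + 16 \cdot \frac{23}{2}} = 156032 - \frac{1}{2} \cdot \frac{23}{2} \frac{1}{211 + 184} = 156032 - \frac{1}{2} \cdot \frac{23}{2} \cdot \frac{1}{395} = 156032 - \frac{23}{1580} = \frac{246530537}{1580}$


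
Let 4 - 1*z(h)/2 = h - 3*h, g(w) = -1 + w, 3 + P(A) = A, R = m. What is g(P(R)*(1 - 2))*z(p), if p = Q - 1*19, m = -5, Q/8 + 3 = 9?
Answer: 868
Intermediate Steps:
Q = 48 (Q = -24 + 8*9 = -24 + 72 = 48)
R = -5
P(A) = -3 + A
p = 29 (p = 48 - 1*19 = 48 - 19 = 29)
z(h) = 8 + 4*h (z(h) = 8 - 2*(h - 3*h) = 8 - (-4)*h = 8 + 4*h)
g(P(R)*(1 - 2))*z(p) = (-1 + (-3 - 5)*(1 - 2))*(8 + 4*29) = (-1 - 8*(-1))*(8 + 116) = (-1 + 8)*124 = 7*124 = 868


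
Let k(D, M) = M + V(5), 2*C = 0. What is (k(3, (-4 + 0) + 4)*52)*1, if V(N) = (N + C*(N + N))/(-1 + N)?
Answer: 65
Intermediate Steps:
C = 0 (C = (½)*0 = 0)
V(N) = N/(-1 + N) (V(N) = (N + 0*(N + N))/(-1 + N) = (N + 0*(2*N))/(-1 + N) = (N + 0)/(-1 + N) = N/(-1 + N))
k(D, M) = 5/4 + M (k(D, M) = M + 5/(-1 + 5) = M + 5/4 = 5/4 + M)
(k(3, (-4 + 0) + 4)*52)*1 = ((5/4 + ((-4 + 0) + 4))*52)*1 = ((5/4 + (-4 + 4))*52)*1 = ((5/4 + 0)*52)*1 = ((5/4)*52)*1 = 65*1 = 65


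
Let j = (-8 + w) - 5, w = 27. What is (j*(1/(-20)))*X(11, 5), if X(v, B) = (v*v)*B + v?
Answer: -2156/5 ≈ -431.20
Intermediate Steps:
X(v, B) = v + B*v² (X(v, B) = v²*B + v = B*v² + v = v + B*v²)
j = 14 (j = (-8 + 27) - 5 = 19 - 5 = 14)
(j*(1/(-20)))*X(11, 5) = (14*(1/(-20)))*(11*(1 + 5*11)) = (14*(1*(-1/20)))*(11*(1 + 55)) = (14*(-1/20))*(11*56) = -7/10*616 = -2156/5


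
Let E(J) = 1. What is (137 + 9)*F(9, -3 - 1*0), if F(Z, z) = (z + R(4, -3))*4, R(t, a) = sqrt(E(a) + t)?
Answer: -1752 + 584*sqrt(5) ≈ -446.14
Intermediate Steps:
R(t, a) = sqrt(1 + t)
F(Z, z) = 4*z + 4*sqrt(5) (F(Z, z) = (z + sqrt(1 + 4))*4 = (z + sqrt(5))*4 = 4*z + 4*sqrt(5))
(137 + 9)*F(9, -3 - 1*0) = (137 + 9)*(4*(-3 - 1*0) + 4*sqrt(5)) = 146*(4*(-3 + 0) + 4*sqrt(5)) = 146*(4*(-3) + 4*sqrt(5)) = 146*(-12 + 4*sqrt(5)) = -1752 + 584*sqrt(5)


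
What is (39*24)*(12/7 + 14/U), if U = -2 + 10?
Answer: 22698/7 ≈ 3242.6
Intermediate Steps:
U = 8
(39*24)*(12/7 + 14/U) = (39*24)*(12/7 + 14/8) = 936*(12*(⅐) + 14*(⅛)) = 936*(12/7 + 7/4) = 936*(97/28) = 22698/7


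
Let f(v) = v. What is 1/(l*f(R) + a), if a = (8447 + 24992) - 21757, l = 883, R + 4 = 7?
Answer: 1/14331 ≈ 6.9779e-5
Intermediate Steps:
R = 3 (R = -4 + 7 = 3)
a = 11682 (a = 33439 - 21757 = 11682)
1/(l*f(R) + a) = 1/(883*3 + 11682) = 1/(2649 + 11682) = 1/14331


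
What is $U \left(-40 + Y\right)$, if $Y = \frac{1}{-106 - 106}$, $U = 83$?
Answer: $- \frac{703923}{212} \approx -3320.4$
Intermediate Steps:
$Y = - \frac{1}{212}$ ($Y = \frac{1}{-212} = - \frac{1}{212} \approx -0.004717$)
$U \left(-40 + Y\right) = 83 \left(-40 - \frac{1}{212}\right) = 83 \left(- \frac{8481}{212}\right) = - \frac{703923}{212}$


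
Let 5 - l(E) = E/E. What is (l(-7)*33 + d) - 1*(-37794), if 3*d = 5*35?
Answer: 113953/3 ≈ 37984.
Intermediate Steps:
l(E) = 4 (l(E) = 5 - E/E = 5 - 1*1 = 5 - 1 = 4)
d = 175/3 (d = (5*35)/3 = (⅓)*175 = 175/3 ≈ 58.333)
(l(-7)*33 + d) - 1*(-37794) = (4*33 + 175/3) - 1*(-37794) = (132 + 175/3) + 37794 = 571/3 + 37794 = 113953/3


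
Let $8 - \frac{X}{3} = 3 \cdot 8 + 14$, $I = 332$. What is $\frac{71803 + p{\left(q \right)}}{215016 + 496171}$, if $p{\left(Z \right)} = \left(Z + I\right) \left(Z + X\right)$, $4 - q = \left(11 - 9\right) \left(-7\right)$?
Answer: $\frac{46603}{711187} \approx 0.065529$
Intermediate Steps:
$q = 18$ ($q = 4 - \left(11 - 9\right) \left(-7\right) = 4 - 2 \left(-7\right) = 4 - -14 = 4 + 14 = 18$)
$X = -90$ ($X = 24 - 3 \left(3 \cdot 8 + 14\right) = 24 - 3 \left(24 + 14\right) = 24 - 114 = -90$)
$p{\left(Z \right)} = \left(-90 + Z\right) \left(332 + Z\right)$ ($p{\left(Z \right)} = \left(Z + 332\right) \left(Z - 90\right) = \left(332 + Z\right) \left(-90 + Z\right) = \left(-90 + Z\right) \left(332 + Z\right)$)
$\frac{71803 + p{\left(q \right)}}{215016 + 496171} = \frac{71803 + \left(-29880 + 18^{2} + 242 \cdot 18\right)}{215016 + 496171} = \frac{71803 + \left(-29880 + 324 + 4356\right)}{711187} = \left(71803 - 25200\right) \frac{1}{711187} = 46603 \cdot \frac{1}{711187} = \frac{46603}{711187}$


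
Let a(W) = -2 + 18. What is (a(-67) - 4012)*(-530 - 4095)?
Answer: 18481500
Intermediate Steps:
a(W) = 16
(a(-67) - 4012)*(-530 - 4095) = (16 - 4012)*(-530 - 4095) = -3996*(-4625) = 18481500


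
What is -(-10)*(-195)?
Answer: -1950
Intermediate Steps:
-(-10)*(-195) = -10*195 = -1950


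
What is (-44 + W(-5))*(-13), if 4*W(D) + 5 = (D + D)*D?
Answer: 1703/4 ≈ 425.75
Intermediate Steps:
W(D) = -5/4 + D²/2 (W(D) = -5/4 + ((D + D)*D)/4 = -5/4 + ((2*D)*D)/4 = -5/4 + (2*D²)/4 = -5/4 + D²/2)
(-44 + W(-5))*(-13) = (-44 + (-5/4 + (½)*(-5)²))*(-13) = (-44 + (-5/4 + (½)*25))*(-13) = (-44 + (-5/4 + 25/2))*(-13) = (-44 + 45/4)*(-13) = -131/4*(-13) = 1703/4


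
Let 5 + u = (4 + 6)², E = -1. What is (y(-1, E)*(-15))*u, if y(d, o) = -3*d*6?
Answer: -25650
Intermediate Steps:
y(d, o) = -18*d
u = 95 (u = -5 + (4 + 6)² = -5 + 10² = -5 + 100 = 95)
(y(-1, E)*(-15))*u = (-18*(-1)*(-15))*95 = (18*(-15))*95 = -270*95 = -25650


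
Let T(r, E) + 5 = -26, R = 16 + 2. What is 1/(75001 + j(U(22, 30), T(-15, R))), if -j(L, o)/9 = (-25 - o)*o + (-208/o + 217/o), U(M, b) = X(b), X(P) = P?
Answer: 31/2377006 ≈ 1.3042e-5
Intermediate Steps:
R = 18
U(M, b) = b
T(r, E) = -31 (T(r, E) = -5 - 26 = -31)
j(L, o) = -81/o - 9*o*(-25 - o) (j(L, o) = -9*((-25 - o)*o + (-208/o + 217/o)) = -9*(o*(-25 - o) + 9/o) = -9*(9/o + o*(-25 - o)) = -81/o - 9*o*(-25 - o))
1/(75001 + j(U(22, 30), T(-15, R))) = 1/(75001 + 9*(-9 + (-31)²*(25 - 31))/(-31)) = 1/(75001 + 9*(-1/31)*(-9 + 961*(-6))) = 1/(75001 + 9*(-1/31)*(-9 - 5766)) = 1/(75001 + 9*(-1/31)*(-5775)) = 1/(75001 + 51975/31) = 1/(2377006/31) = 31/2377006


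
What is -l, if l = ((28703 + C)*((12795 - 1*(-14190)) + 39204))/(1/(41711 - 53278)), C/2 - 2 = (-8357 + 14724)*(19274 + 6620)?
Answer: 252469170391377189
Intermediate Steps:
C = 329734200 (C = 4 + 2*((-8357 + 14724)*(19274 + 6620)) = 4 + 2*(6367*25894) = 4 + 2*164867098 = 4 + 329734196 = 329734200)
l = -252469170391377189 (l = ((28703 + 329734200)*((12795 - 1*(-14190)) + 39204))/(1/(41711 - 53278)) = (329762903*((12795 + 14190) + 39204))/(1/(-11567)) = (329762903*(26985 + 39204))/(-1/11567) = (329762903*66189)*(-11567) = 21826676786667*(-11567) = -252469170391377189)
-l = -1*(-252469170391377189) = 252469170391377189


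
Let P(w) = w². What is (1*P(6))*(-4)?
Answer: -144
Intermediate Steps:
(1*P(6))*(-4) = (1*6²)*(-4) = (1*36)*(-4) = 36*(-4) = -144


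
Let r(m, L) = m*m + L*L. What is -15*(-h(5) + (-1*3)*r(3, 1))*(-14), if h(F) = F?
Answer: -7350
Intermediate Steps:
r(m, L) = L² + m² (r(m, L) = m² + L² = L² + m²)
-15*(-h(5) + (-1*3)*r(3, 1))*(-14) = -15*(-1*5 + (-1*3)*(1² + 3²))*(-14) = -15*(-5 - 3*(1 + 9))*(-14) = -15*(-5 - 3*10)*(-14) = -15*(-5 - 30)*(-14) = -15*(-35)*(-14) = 525*(-14) = -7350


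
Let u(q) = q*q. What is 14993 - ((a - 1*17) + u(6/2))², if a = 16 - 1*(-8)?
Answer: 14737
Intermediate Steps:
u(q) = q²
a = 24 (a = 16 + 8 = 24)
14993 - ((a - 1*17) + u(6/2))² = 14993 - ((24 - 1*17) + (6/2)²)² = 14993 - ((24 - 17) + (6*(½))²)² = 14993 - (7 + 3²)² = 14993 - (7 + 9)² = 14993 - 1*16² = 14993 - 1*256 = 14993 - 256 = 14737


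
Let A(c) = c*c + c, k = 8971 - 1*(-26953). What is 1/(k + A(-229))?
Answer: 1/88136 ≈ 1.1346e-5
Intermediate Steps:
k = 35924 (k = 8971 + 26953 = 35924)
A(c) = c + c² (A(c) = c² + c = c + c²)
1/(k + A(-229)) = 1/(35924 - 229*(1 - 229)) = 1/(35924 - 229*(-228)) = 1/(35924 + 52212) = 1/88136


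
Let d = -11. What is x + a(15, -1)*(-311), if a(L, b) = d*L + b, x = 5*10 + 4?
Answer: 51680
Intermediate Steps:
x = 54 (x = 50 + 4 = 54)
a(L, b) = b - 11*L (a(L, b) = -11*L + b = b - 11*L)
x + a(15, -1)*(-311) = 54 + (-1 - 11*15)*(-311) = 54 + (-1 - 165)*(-311) = 54 - 166*(-311) = 54 + 51626 = 51680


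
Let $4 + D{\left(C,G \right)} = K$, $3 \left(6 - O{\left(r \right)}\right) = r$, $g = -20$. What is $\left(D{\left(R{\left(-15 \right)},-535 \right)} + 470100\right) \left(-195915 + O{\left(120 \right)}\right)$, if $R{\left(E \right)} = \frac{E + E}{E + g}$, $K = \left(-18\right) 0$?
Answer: $-92114841104$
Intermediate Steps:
$O{\left(r \right)} = 6 - \frac{r}{3}$
$K = 0$
$R{\left(E \right)} = \frac{2 E}{-20 + E}$ ($R{\left(E \right)} = \frac{E + E}{E - 20} = \frac{2 E}{-20 + E}$)
$D{\left(C,G \right)} = -4$ ($D{\left(C,G \right)} = -4 + 0 = -4$)
$\left(D{\left(R{\left(-15 \right)},-535 \right)} + 470100\right) \left(-195915 + O{\left(120 \right)}\right) = \left(-4 + 470100\right) \left(-195915 + \left(6 - 40\right)\right) = 470096 \left(-195915 + \left(6 - 40\right)\right) = 470096 \left(-195915 - 34\right) = 470096 \left(-195949\right) = -92114841104$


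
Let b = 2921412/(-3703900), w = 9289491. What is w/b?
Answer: -2867278809575/243451 ≈ -1.1778e+7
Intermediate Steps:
b = -730353/925975 (b = 2921412*(-1/3703900) = -730353/925975 ≈ -0.78874)
w/b = 9289491/(-730353/925975) = 9289491*(-925975/730353) = -2867278809575/243451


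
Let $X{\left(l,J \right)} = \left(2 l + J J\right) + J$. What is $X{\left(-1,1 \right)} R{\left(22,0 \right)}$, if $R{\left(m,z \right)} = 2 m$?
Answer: $0$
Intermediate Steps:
$X{\left(l,J \right)} = J + J^{2} + 2 l$ ($X{\left(l,J \right)} = \left(2 l + J^{2}\right) + J = \left(J^{2} + 2 l\right) + J = J + J^{2} + 2 l$)
$X{\left(-1,1 \right)} R{\left(22,0 \right)} = \left(1 + 1^{2} + 2 \left(-1\right)\right) 2 \cdot 22 = \left(1 + 1 - 2\right) 44 = 0 \cdot 44 = 0$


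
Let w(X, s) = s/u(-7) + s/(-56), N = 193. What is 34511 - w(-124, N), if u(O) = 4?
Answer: 1930107/56 ≈ 34466.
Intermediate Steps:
w(X, s) = 13*s/56 (w(X, s) = s/4 + s/(-56) = s*(¼) + s*(-1/56) = s/4 - s/56 = 13*s/56)
34511 - w(-124, N) = 34511 - 13*193/56 = 34511 - 1*2509/56 = 34511 - 2509/56 = 1930107/56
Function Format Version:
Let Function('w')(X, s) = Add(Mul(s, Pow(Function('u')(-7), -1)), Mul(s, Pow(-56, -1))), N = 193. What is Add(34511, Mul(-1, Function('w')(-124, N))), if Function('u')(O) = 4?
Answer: Rational(1930107, 56) ≈ 34466.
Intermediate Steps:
Function('w')(X, s) = Mul(Rational(13, 56), s) (Function('w')(X, s) = Add(Mul(s, Pow(4, -1)), Mul(s, Pow(-56, -1))) = Add(Mul(s, Rational(1, 4)), Mul(s, Rational(-1, 56))) = Add(Mul(Rational(1, 4), s), Mul(Rational(-1, 56), s)) = Mul(Rational(13, 56), s))
Add(34511, Mul(-1, Function('w')(-124, N))) = Add(34511, Mul(-1, Mul(Rational(13, 56), 193))) = Add(34511, Mul(-1, Rational(2509, 56))) = Add(34511, Rational(-2509, 56)) = Rational(1930107, 56)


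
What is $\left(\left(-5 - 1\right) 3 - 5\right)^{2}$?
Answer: $529$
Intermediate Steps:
$\left(\left(-5 - 1\right) 3 - 5\right)^{2} = \left(\left(-6\right) 3 - 5\right)^{2} = \left(-18 - 5\right)^{2} = \left(-23\right)^{2} = 529$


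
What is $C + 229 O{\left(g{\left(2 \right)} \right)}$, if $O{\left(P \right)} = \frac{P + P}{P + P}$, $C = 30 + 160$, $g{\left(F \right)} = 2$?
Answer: $419$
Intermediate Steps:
$C = 190$
$O{\left(P \right)} = 1$ ($O{\left(P \right)} = \frac{2 P}{2 P} = 2 P \frac{1}{2 P} = 1$)
$C + 229 O{\left(g{\left(2 \right)} \right)} = 190 + 229 \cdot 1 = 190 + 229 = 419$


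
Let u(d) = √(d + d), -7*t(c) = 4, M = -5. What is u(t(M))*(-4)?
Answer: -8*I*√14/7 ≈ -4.2762*I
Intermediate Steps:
t(c) = -4/7 (t(c) = -⅐*4 = -4/7)
u(d) = √2*√d (u(d) = √(2*d) = √2*√d)
u(t(M))*(-4) = (√2*√(-4/7))*(-4) = (√2*(2*I*√7/7))*(-4) = (2*I*√14/7)*(-4) = -8*I*√14/7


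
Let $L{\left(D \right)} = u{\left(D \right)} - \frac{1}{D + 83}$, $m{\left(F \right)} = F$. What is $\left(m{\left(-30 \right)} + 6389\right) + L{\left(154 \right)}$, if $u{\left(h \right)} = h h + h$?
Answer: $\frac{7164272}{237} \approx 30229.0$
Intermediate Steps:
$u{\left(h \right)} = h + h^{2}$ ($u{\left(h \right)} = h^{2} + h = h + h^{2}$)
$L{\left(D \right)} = - \frac{1}{83 + D} + D \left(1 + D\right)$ ($L{\left(D \right)} = D \left(1 + D\right) - \frac{1}{D + 83} = D \left(1 + D\right) - \frac{1}{83 + D} = - \frac{1}{83 + D} + D \left(1 + D\right)$)
$\left(m{\left(-30 \right)} + 6389\right) + L{\left(154 \right)} = \left(-30 + 6389\right) + \frac{-1 + 154^{3} + 83 \cdot 154 + 84 \cdot 154^{2}}{83 + 154} = 6359 + \frac{-1 + 3652264 + 12782 + 84 \cdot 23716}{237} = 6359 + \frac{-1 + 3652264 + 12782 + 1992144}{237} = 6359 + \frac{1}{237} \cdot 5657189 = 6359 + \frac{5657189}{237} = \frac{7164272}{237}$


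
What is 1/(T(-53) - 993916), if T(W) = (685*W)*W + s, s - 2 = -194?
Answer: 1/930057 ≈ 1.0752e-6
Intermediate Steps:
s = -192 (s = 2 - 194 = -192)
T(W) = -192 + 685*W² (T(W) = (685*W)*W - 192 = 685*W² - 192 = -192 + 685*W²)
1/(T(-53) - 993916) = 1/((-192 + 685*(-53)²) - 993916) = 1/((-192 + 685*2809) - 993916) = 1/((-192 + 1924165) - 993916) = 1/(1923973 - 993916) = 1/930057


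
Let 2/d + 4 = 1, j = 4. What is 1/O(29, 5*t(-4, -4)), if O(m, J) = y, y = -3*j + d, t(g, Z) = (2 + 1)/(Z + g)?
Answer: -3/38 ≈ -0.078947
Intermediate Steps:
t(g, Z) = 3/(Z + g)
d = -2/3 (d = 2/(-4 + 1) = 2/(-3) = 2*(-1/3) = -2/3 ≈ -0.66667)
y = -38/3 (y = -3*4 - 2/3 = -12 - 2/3 = -38/3 ≈ -12.667)
O(m, J) = -38/3
1/O(29, 5*t(-4, -4)) = 1/(-38/3) = -3/38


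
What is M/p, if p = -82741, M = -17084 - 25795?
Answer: 42879/82741 ≈ 0.51823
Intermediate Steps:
M = -42879
M/p = -42879/(-82741) = -42879*(-1/82741) = 42879/82741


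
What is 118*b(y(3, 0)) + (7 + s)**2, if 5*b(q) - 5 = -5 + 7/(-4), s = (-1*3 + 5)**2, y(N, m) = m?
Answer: 797/10 ≈ 79.700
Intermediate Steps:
s = 4 (s = (-3 + 5)**2 = 2**2 = 4)
b(q) = -7/20 (b(q) = 1 + (-5 + 7/(-4))/5 = 1 + (-5 + 7*(-1/4))/5 = 1 + (-5 - 7/4)/5 = 1 + (1/5)*(-27/4) = 1 - 27/20 = -7/20)
118*b(y(3, 0)) + (7 + s)**2 = 118*(-7/20) + (7 + 4)**2 = -413/10 + 11**2 = -413/10 + 121 = 797/10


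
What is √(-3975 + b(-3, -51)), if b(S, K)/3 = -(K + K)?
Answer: I*√3669 ≈ 60.572*I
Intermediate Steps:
b(S, K) = -6*K (b(S, K) = 3*(-(K + K)) = 3*(-2*K) = -6*K)
√(-3975 + b(-3, -51)) = √(-3975 - 6*(-51)) = √(-3975 + 306) = √(-3669) = I*√3669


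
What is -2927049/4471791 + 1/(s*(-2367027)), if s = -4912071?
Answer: -11344270810041016714/17331178299342031449 ≈ -0.65456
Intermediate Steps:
-2927049/4471791 + 1/(s*(-2367027)) = -2927049/4471791 + 1/(-4912071*(-2367027)) = -2927049*1/4471791 - 1/4912071*(-1/2367027) = -975683/1490597 + 1/11627004682917 = -11344270810041016714/17331178299342031449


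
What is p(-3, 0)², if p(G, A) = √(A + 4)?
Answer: 4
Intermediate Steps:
p(G, A) = √(4 + A)
p(-3, 0)² = (√(4 + 0))² = (√4)² = 2² = 4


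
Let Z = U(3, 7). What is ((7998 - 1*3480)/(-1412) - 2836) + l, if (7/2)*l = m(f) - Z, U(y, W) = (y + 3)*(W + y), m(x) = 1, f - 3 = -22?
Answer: -14114633/4942 ≈ -2856.1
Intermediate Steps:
f = -19 (f = 3 - 22 = -19)
U(y, W) = (3 + y)*(W + y)
Z = 60 (Z = 3² + 3*7 + 3*3 + 7*3 = 9 + 21 + 9 + 21 = 60)
l = -118/7 (l = 2*(1 - 1*60)/7 = 2*(1 - 60)/7 = (2/7)*(-59) = -118/7 ≈ -16.857)
((7998 - 1*3480)/(-1412) - 2836) + l = ((7998 - 1*3480)/(-1412) - 2836) - 118/7 = ((7998 - 3480)*(-1/1412) - 2836) - 118/7 = (4518*(-1/1412) - 2836) - 118/7 = (-2259/706 - 2836) - 118/7 = -2004475/706 - 118/7 = -14114633/4942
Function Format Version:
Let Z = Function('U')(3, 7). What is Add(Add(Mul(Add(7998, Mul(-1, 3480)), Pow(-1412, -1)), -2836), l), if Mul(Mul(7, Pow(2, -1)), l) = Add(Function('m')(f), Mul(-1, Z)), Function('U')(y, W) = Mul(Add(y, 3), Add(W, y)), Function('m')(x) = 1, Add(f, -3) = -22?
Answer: Rational(-14114633, 4942) ≈ -2856.1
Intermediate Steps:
f = -19 (f = Add(3, -22) = -19)
Function('U')(y, W) = Mul(Add(3, y), Add(W, y))
Z = 60 (Z = Add(Pow(3, 2), Mul(3, 7), Mul(3, 3), Mul(7, 3)) = Add(9, 21, 9, 21) = 60)
l = Rational(-118, 7) (l = Mul(Rational(2, 7), Add(1, Mul(-1, 60))) = Mul(Rational(2, 7), Add(1, -60)) = Mul(Rational(2, 7), -59) = Rational(-118, 7) ≈ -16.857)
Add(Add(Mul(Add(7998, Mul(-1, 3480)), Pow(-1412, -1)), -2836), l) = Add(Add(Mul(Add(7998, Mul(-1, 3480)), Pow(-1412, -1)), -2836), Rational(-118, 7)) = Add(Add(Mul(Add(7998, -3480), Rational(-1, 1412)), -2836), Rational(-118, 7)) = Add(Add(Mul(4518, Rational(-1, 1412)), -2836), Rational(-118, 7)) = Add(Add(Rational(-2259, 706), -2836), Rational(-118, 7)) = Add(Rational(-2004475, 706), Rational(-118, 7)) = Rational(-14114633, 4942)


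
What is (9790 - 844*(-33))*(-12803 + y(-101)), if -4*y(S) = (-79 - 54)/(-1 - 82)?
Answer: -80002970509/166 ≈ -4.8195e+8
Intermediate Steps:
y(S) = -133/332 (y(S) = -(-79 - 54)/(4*(-1 - 82)) = -(-133)/(4*(-83)) = -(-133)*(-1)/(4*83) = -¼*133/83 = -133/332)
(9790 - 844*(-33))*(-12803 + y(-101)) = (9790 - 844*(-33))*(-12803 - 133/332) = (9790 + 27852)*(-4250729/332) = 37642*(-4250729/332) = -80002970509/166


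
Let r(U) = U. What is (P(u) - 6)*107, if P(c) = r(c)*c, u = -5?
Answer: 2033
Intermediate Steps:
P(c) = c² (P(c) = c*c = c²)
(P(u) - 6)*107 = ((-5)² - 6)*107 = (25 - 6)*107 = 19*107 = 2033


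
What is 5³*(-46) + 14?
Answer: -5736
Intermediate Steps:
5³*(-46) + 14 = 125*(-46) + 14 = -5750 + 14 = -5736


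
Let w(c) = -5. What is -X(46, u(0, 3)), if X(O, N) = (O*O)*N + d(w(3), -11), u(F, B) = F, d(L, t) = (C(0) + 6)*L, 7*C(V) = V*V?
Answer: 30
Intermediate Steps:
C(V) = V**2/7 (C(V) = (V*V)/7 = V**2/7)
d(L, t) = 6*L (d(L, t) = ((1/7)*0**2 + 6)*L = ((1/7)*0 + 6)*L = (0 + 6)*L = 6*L)
X(O, N) = -30 + N*O**2 (X(O, N) = (O*O)*N + 6*(-5) = O**2*N - 30 = N*O**2 - 30 = -30 + N*O**2)
-X(46, u(0, 3)) = -(-30 + 0*46**2) = -(-30 + 0*2116) = -(-30 + 0) = -1*(-30) = 30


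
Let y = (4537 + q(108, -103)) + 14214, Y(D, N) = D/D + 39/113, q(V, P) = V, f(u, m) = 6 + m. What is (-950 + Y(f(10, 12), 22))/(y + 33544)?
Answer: -8246/455503 ≈ -0.018103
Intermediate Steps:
Y(D, N) = 152/113 (Y(D, N) = 1 + 39*(1/113) = 1 + 39/113 = 152/113)
y = 18859 (y = (4537 + 108) + 14214 = 4645 + 14214 = 18859)
(-950 + Y(f(10, 12), 22))/(y + 33544) = (-950 + 152/113)/(18859 + 33544) = -107198/113/52403 = -107198/113*1/52403 = -8246/455503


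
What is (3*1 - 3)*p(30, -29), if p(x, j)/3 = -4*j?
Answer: 0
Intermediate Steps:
p(x, j) = -12*j (p(x, j) = 3*(-4*j) = -12*j)
(3*1 - 3)*p(30, -29) = (3*1 - 3)*(-12*(-29)) = (3 - 3)*348 = 0*348 = 0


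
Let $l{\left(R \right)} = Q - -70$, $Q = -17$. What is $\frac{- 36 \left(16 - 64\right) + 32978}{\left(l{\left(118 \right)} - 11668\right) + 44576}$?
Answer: $\frac{34706}{32961} \approx 1.0529$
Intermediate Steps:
$l{\left(R \right)} = 53$ ($l{\left(R \right)} = -17 - -70 = -17 + 70 = 53$)
$\frac{- 36 \left(16 - 64\right) + 32978}{\left(l{\left(118 \right)} - 11668\right) + 44576} = \frac{- 36 \left(16 - 64\right) + 32978}{\left(53 - 11668\right) + 44576} = \frac{\left(-36\right) \left(-48\right) + 32978}{\left(53 - 11668\right) + 44576} = \frac{1728 + 32978}{-11615 + 44576} = \frac{34706}{32961}$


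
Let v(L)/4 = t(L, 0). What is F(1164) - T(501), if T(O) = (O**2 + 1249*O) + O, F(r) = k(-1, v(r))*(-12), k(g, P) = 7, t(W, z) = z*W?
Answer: -877335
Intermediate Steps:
t(W, z) = W*z
v(L) = 0 (v(L) = 4*(L*0) = 4*0 = 0)
F(r) = -84 (F(r) = 7*(-12) = -84)
T(O) = O**2 + 1250*O
F(1164) - T(501) = -84 - 501*(1250 + 501) = -84 - 501*1751 = -84 - 1*877251 = -84 - 877251 = -877335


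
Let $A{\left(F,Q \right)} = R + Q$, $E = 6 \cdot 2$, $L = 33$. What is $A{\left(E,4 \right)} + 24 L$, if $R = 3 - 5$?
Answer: $794$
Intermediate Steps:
$E = 12$
$R = -2$
$A{\left(F,Q \right)} = -2 + Q$
$A{\left(E,4 \right)} + 24 L = \left(-2 + 4\right) + 24 \cdot 33 = 2 + 792 = 794$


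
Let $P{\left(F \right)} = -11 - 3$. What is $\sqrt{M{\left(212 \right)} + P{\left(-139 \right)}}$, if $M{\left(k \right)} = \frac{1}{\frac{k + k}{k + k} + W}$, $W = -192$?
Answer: $\frac{5 i \sqrt{20437}}{191} \approx 3.7424 i$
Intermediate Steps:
$P{\left(F \right)} = -14$
$M{\left(k \right)} = - \frac{1}{191}$ ($M{\left(k \right)} = \frac{1}{\frac{k + k}{k + k} - 192} = \frac{1}{\frac{2 k}{2 k} - 192} = \frac{1}{2 k \frac{1}{2 k} - 192} = \frac{1}{1 - 192} = \frac{1}{-191} = - \frac{1}{191}$)
$\sqrt{M{\left(212 \right)} + P{\left(-139 \right)}} = \sqrt{- \frac{1}{191} - 14} = \sqrt{- \frac{2675}{191}} = \frac{5 i \sqrt{20437}}{191}$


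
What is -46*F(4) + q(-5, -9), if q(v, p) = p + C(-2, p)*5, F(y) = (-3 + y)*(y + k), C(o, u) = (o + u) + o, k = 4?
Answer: -442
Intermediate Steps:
C(o, u) = u + 2*o
F(y) = (-3 + y)*(4 + y) (F(y) = (-3 + y)*(y + 4) = (-3 + y)*(4 + y))
q(v, p) = -20 + 6*p (q(v, p) = p + (p + 2*(-2))*5 = p + (p - 4)*5 = p + (-4 + p)*5 = p + (-20 + 5*p) = -20 + 6*p)
-46*F(4) + q(-5, -9) = -46*(-12 + 4 + 4**2) + (-20 + 6*(-9)) = -46*(-12 + 4 + 16) + (-20 - 54) = -46*8 - 74 = -368 - 74 = -442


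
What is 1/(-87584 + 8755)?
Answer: -1/78829 ≈ -1.2686e-5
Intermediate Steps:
1/(-87584 + 8755) = 1/(-78829) = -1/78829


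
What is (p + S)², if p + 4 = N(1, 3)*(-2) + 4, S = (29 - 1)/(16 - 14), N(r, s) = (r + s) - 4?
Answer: 196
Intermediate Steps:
N(r, s) = -4 + r + s
S = 14 (S = 28/2 = 28*(½) = 14)
p = 0 (p = -4 + ((-4 + 1 + 3)*(-2) + 4) = -4 + (0*(-2) + 4) = -4 + (0 + 4) = -4 + 4 = 0)
(p + S)² = (0 + 14)² = 14² = 196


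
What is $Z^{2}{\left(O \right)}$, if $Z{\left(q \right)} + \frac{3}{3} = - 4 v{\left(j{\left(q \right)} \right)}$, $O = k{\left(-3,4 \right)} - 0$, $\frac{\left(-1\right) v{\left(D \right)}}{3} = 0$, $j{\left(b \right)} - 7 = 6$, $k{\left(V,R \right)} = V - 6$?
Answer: $1$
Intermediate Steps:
$k{\left(V,R \right)} = -6 + V$ ($k{\left(V,R \right)} = V - 6 = -6 + V$)
$j{\left(b \right)} = 13$ ($j{\left(b \right)} = 7 + 6 = 13$)
$v{\left(D \right)} = 0$ ($v{\left(D \right)} = \left(-3\right) 0 = 0$)
$O = -9$ ($O = \left(-6 - 3\right) - 0 = -9 + 0 = -9$)
$Z{\left(q \right)} = -1$ ($Z{\left(q \right)} = -1 - 0 = -1 + 0 = -1$)
$Z^{2}{\left(O \right)} = \left(-1\right)^{2} = 1$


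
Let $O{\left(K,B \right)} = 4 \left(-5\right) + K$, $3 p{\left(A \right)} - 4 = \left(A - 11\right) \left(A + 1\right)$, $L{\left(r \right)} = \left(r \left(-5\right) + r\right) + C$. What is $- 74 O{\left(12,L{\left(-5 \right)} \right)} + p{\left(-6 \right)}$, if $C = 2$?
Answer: $\frac{1865}{3} \approx 621.67$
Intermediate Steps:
$L{\left(r \right)} = 2 - 4 r$ ($L{\left(r \right)} = \left(r \left(-5\right) + r\right) + 2 = \left(- 5 r + r\right) + 2 = - 4 r + 2 = 2 - 4 r$)
$p{\left(A \right)} = \frac{4}{3} + \frac{\left(1 + A\right) \left(-11 + A\right)}{3}$ ($p{\left(A \right)} = \frac{4}{3} + \frac{\left(A - 11\right) \left(A + 1\right)}{3} = \frac{4}{3} + \frac{\left(-11 + A\right) \left(1 + A\right)}{3} = \frac{4}{3} + \frac{\left(1 + A\right) \left(-11 + A\right)}{3}$)
$O{\left(K,B \right)} = -20 + K$
$- 74 O{\left(12,L{\left(-5 \right)} \right)} + p{\left(-6 \right)} = - 74 \left(-20 + 12\right) - \left(- \frac{53}{3} - 12\right) = \left(-74\right) \left(-8\right) + \left(- \frac{7}{3} + 20 + \frac{1}{3} \cdot 36\right) = 592 + \left(- \frac{7}{3} + 20 + 12\right) = 592 + \frac{89}{3} = \frac{1865}{3}$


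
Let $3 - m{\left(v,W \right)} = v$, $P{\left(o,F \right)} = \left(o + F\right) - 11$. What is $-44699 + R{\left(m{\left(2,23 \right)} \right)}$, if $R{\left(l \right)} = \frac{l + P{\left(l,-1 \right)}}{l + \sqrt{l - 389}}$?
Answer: $\frac{- 89398 \sqrt{97} + 44709 i}{- i + 2 \sqrt{97}} \approx -44699.0 + 0.50637 i$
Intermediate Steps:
$P{\left(o,F \right)} = -11 + F + o$ ($P{\left(o,F \right)} = \left(F + o\right) - 11 = -11 + F + o$)
$m{\left(v,W \right)} = 3 - v$
$R{\left(l \right)} = \frac{-12 + 2 l}{l + \sqrt{-389 + l}}$ ($R{\left(l \right)} = \frac{l - \left(12 - l\right)}{l + \sqrt{l - 389}} = \frac{l + \left(-12 + l\right)}{l + \sqrt{-389 + l}} = \frac{-12 + 2 l}{l + \sqrt{-389 + l}}$)
$-44699 + R{\left(m{\left(2,23 \right)} \right)} = -44699 + \frac{2 \left(-6 + \left(3 - 2\right)\right)}{\left(3 - 2\right) + \sqrt{-389 + \left(3 - 2\right)}} = -44699 + \frac{2 \left(-6 + 1\right)}{1 + \sqrt{-389 + 1}} = -44699 + 2 \frac{1}{1 + \sqrt{-388}} \left(-5\right) = -44699 + 2 \frac{1}{1 + 2 i \sqrt{97}} \left(-5\right) = -44699 - \frac{10}{1 + 2 i \sqrt{97}}$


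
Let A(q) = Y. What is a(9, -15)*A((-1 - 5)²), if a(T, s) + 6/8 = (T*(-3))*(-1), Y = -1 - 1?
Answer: -105/2 ≈ -52.500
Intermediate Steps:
Y = -2
a(T, s) = -¾ + 3*T (a(T, s) = -¾ + (T*(-3))*(-1) = -¾ - 3*T*(-1) = -¾ + 3*T)
A(q) = -2
a(9, -15)*A((-1 - 5)²) = (-¾ + 3*9)*(-2) = (-¾ + 27)*(-2) = (105/4)*(-2) = -105/2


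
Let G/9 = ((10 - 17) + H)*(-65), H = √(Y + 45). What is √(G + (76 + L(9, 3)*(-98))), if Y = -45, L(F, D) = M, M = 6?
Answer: √3583 ≈ 59.858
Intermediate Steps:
L(F, D) = 6
H = 0 (H = √(-45 + 45) = √0 = 0)
G = 4095 (G = 9*(((10 - 17) + 0)*(-65)) = 9*((-7 + 0)*(-65)) = 9*(-7*(-65)) = 9*455 = 4095)
√(G + (76 + L(9, 3)*(-98))) = √(4095 + (76 + 6*(-98))) = √(4095 + (76 - 588)) = √(4095 - 512) = √3583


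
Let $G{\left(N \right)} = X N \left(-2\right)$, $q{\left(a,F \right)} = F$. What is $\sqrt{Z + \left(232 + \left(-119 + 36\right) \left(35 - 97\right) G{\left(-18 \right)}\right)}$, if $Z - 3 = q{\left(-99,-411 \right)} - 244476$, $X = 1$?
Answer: $2 i \sqrt{14849} \approx 243.71 i$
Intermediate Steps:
$G{\left(N \right)} = - 2 N$ ($G{\left(N \right)} = 1 N \left(-2\right) = N \left(-2\right) = - 2 N$)
$Z = -244884$ ($Z = 3 - 244887 = -244884$)
$\sqrt{Z + \left(232 + \left(-119 + 36\right) \left(35 - 97\right) G{\left(-18 \right)}\right)} = \sqrt{-244884 + \left(232 + \left(-119 + 36\right) \left(35 - 97\right) \left(\left(-2\right) \left(-18\right)\right)\right)} = \sqrt{-244884 + \left(232 + \left(-83\right) \left(-62\right) 36\right)} = \sqrt{-244884 + \left(232 + 5146 \cdot 36\right)} = \sqrt{-244884 + \left(232 + 185256\right)} = \sqrt{-244884 + 185488} = \sqrt{-59396} = 2 i \sqrt{14849}$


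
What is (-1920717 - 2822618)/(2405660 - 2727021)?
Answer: 4743335/321361 ≈ 14.760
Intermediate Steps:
(-1920717 - 2822618)/(2405660 - 2727021) = -4743335/(-321361) = -4743335*(-1/321361) = 4743335/321361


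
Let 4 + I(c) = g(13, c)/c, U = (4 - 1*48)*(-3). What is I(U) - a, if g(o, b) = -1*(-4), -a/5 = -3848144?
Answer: -634943891/33 ≈ -1.9241e+7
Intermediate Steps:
a = 19240720 (a = -5*(-3848144) = 19240720)
U = 132 (U = (4 - 48)*(-3) = -44*(-3) = 132)
g(o, b) = 4
I(c) = -4 + 4/c
I(U) - a = (-4 + 4/132) - 1*19240720 = (-4 + 4*(1/132)) - 19240720 = (-4 + 1/33) - 19240720 = -131/33 - 19240720 = -634943891/33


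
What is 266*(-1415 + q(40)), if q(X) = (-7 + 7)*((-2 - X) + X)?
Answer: -376390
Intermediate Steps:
q(X) = 0 (q(X) = 0*(-2) = 0)
266*(-1415 + q(40)) = 266*(-1415 + 0) = 266*(-1415) = -376390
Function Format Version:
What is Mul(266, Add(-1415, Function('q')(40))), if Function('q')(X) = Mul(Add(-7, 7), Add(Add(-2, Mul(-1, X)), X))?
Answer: -376390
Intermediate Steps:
Function('q')(X) = 0 (Function('q')(X) = Mul(0, -2) = 0)
Mul(266, Add(-1415, Function('q')(40))) = Mul(266, Add(-1415, 0)) = Mul(266, -1415) = -376390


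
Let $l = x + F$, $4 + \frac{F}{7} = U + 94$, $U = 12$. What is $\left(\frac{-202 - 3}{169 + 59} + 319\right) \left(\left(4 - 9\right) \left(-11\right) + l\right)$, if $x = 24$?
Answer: $\frac{57513911}{228} \approx 2.5225 \cdot 10^{5}$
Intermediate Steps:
$F = 714$ ($F = -28 + 7 \left(12 + 94\right) = -28 + 7 \cdot 106 = -28 + 742 = 714$)
$l = 738$ ($l = 24 + 714 = 738$)
$\left(\frac{-202 - 3}{169 + 59} + 319\right) \left(\left(4 - 9\right) \left(-11\right) + l\right) = \left(\frac{-202 - 3}{169 + 59} + 319\right) \left(\left(4 - 9\right) \left(-11\right) + 738\right) = \left(- \frac{205}{228} + 319\right) \left(\left(-5\right) \left(-11\right) + 738\right) = \left(\left(-205\right) \frac{1}{228} + 319\right) \left(55 + 738\right) = \left(- \frac{205}{228} + 319\right) 793 = \frac{72527}{228} \cdot 793 = \frac{57513911}{228}$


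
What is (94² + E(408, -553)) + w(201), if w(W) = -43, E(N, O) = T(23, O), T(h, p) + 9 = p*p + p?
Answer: 314040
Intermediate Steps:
T(h, p) = -9 + p + p² (T(h, p) = -9 + (p*p + p) = -9 + (p² + p) = -9 + (p + p²) = -9 + p + p²)
E(N, O) = -9 + O + O²
(94² + E(408, -553)) + w(201) = (94² + (-9 - 553 + (-553)²)) - 43 = (8836 + (-9 - 553 + 305809)) - 43 = (8836 + 305247) - 43 = 314083 - 43 = 314040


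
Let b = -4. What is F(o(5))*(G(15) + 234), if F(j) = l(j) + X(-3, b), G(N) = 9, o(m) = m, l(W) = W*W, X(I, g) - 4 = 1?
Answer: 7290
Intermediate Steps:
X(I, g) = 5 (X(I, g) = 4 + 1 = 5)
l(W) = W**2
F(j) = 5 + j**2 (F(j) = j**2 + 5 = 5 + j**2)
F(o(5))*(G(15) + 234) = (5 + 5**2)*(9 + 234) = (5 + 25)*243 = 30*243 = 7290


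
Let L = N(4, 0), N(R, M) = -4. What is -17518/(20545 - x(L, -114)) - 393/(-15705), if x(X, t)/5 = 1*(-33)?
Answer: -468388/570615 ≈ -0.82085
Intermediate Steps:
L = -4
x(X, t) = -165 (x(X, t) = 5*(1*(-33)) = 5*(-33) = -165)
-17518/(20545 - x(L, -114)) - 393/(-15705) = -17518/(20545 - 1*(-165)) - 393/(-15705) = -17518/(20545 + 165) - 393*(-1/15705) = -17518/20710 + 131/5235 = -17518*1/20710 + 131/5235 = -461/545 + 131/5235 = -468388/570615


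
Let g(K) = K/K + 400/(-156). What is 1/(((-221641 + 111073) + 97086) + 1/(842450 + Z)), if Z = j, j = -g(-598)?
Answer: -32855611/442959347463 ≈ -7.4173e-5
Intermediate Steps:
g(K) = -61/39 (g(K) = 1 + 400*(-1/156) = 1 - 100/39 = -61/39)
j = 61/39 (j = -1*(-61/39) = 61/39 ≈ 1.5641)
Z = 61/39 ≈ 1.5641
1/(((-221641 + 111073) + 97086) + 1/(842450 + Z)) = 1/(((-221641 + 111073) + 97086) + 1/(842450 + 61/39)) = 1/((-110568 + 97086) + 1/(32855611/39)) = 1/(-13482 + 39/32855611) = 1/(-442959347463/32855611) = -32855611/442959347463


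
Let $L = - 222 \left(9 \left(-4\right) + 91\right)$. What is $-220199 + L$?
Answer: $-232409$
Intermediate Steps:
$L = -12210$ ($L = - 222 \left(-36 + 91\right) = \left(-222\right) 55 = -12210$)
$-220199 + L = -220199 - 12210 = -232409$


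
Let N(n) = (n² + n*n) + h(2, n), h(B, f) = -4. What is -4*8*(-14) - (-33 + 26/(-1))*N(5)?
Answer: 3162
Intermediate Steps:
N(n) = -4 + 2*n² (N(n) = (n² + n*n) - 4 = (n² + n²) - 4 = 2*n² - 4 = -4 + 2*n²)
-4*8*(-14) - (-33 + 26/(-1))*N(5) = -4*8*(-14) - (-33 + 26/(-1))*(-4 + 2*5²) = -32*(-14) - (-33 + 26*(-1))*(-4 + 2*25) = 448 - (-33 - 26)*(-4 + 50) = 448 - (-59)*46 = 448 - 1*(-2714) = 448 + 2714 = 3162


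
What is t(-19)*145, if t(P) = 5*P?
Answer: -13775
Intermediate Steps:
t(-19)*145 = (5*(-19))*145 = -95*145 = -13775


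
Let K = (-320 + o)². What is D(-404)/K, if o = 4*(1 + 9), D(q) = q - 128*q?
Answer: 12827/19600 ≈ 0.65444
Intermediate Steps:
D(q) = -127*q (D(q) = q - 128*q = -127*q)
o = 40 (o = 4*10 = 40)
K = 78400 (K = (-320 + 40)² = (-280)² = 78400)
D(-404)/K = -127*(-404)/78400 = 51308*(1/78400) = 12827/19600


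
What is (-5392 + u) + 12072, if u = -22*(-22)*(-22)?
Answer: -3968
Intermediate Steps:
u = -10648 (u = 484*(-22) = -10648)
(-5392 + u) + 12072 = (-5392 - 10648) + 12072 = -16040 + 12072 = -3968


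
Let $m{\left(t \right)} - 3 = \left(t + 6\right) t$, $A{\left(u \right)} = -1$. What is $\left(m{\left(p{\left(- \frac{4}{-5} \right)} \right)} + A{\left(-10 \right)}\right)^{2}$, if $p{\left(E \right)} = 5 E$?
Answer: $1764$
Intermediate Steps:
$m{\left(t \right)} = 3 + t \left(6 + t\right)$ ($m{\left(t \right)} = 3 + \left(t + 6\right) t = 3 + \left(6 + t\right) t = 3 + t \left(6 + t\right)$)
$\left(m{\left(p{\left(- \frac{4}{-5} \right)} \right)} + A{\left(-10 \right)}\right)^{2} = \left(\left(3 + \left(5 \left(- \frac{4}{-5}\right)\right)^{2} + 6 \cdot 5 \left(- \frac{4}{-5}\right)\right) - 1\right)^{2} = \left(\left(3 + \left(5 \left(\left(-4\right) \left(- \frac{1}{5}\right)\right)\right)^{2} + 6 \cdot 5 \left(\left(-4\right) \left(- \frac{1}{5}\right)\right)\right) - 1\right)^{2} = \left(\left(3 + \left(5 \cdot \frac{4}{5}\right)^{2} + 6 \cdot 5 \cdot \frac{4}{5}\right) - 1\right)^{2} = \left(\left(3 + 4^{2} + 6 \cdot 4\right) - 1\right)^{2} = \left(\left(3 + 16 + 24\right) - 1\right)^{2} = \left(43 - 1\right)^{2} = 42^{2} = 1764$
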